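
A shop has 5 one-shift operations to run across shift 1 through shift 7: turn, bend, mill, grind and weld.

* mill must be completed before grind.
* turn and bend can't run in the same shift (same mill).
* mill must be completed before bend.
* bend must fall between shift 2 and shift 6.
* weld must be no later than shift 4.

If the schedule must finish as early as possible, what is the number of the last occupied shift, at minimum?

2

The precedence chain requires at least 2 distinct shifts.
2 works (last occupied shift: shift 2): for example bend in shift 2, mill in shift 1, weld in shift 1, turn in shift 1, grind in shift 2.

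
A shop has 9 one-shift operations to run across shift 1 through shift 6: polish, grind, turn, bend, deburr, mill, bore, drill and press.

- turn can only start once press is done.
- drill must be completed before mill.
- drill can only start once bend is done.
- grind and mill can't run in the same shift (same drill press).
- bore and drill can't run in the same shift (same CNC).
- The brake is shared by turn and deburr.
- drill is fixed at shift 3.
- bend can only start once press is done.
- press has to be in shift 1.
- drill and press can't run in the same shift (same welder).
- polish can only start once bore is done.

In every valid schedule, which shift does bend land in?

shift 2

press is fixed at shift 1 and must come before bend, so bend is at least shift 2.
drill is fixed at shift 3 and must come after bend, so bend is at most shift 2.
So bend must be shift 2.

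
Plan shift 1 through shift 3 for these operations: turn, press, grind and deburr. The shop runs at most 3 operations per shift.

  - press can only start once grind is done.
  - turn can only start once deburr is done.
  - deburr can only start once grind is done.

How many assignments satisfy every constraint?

Enumerating: deburr in shift 2, press in shift 2, turn in shift 3, grind in shift 1 | deburr in shift 2; press in shift 3; turn in shift 3; grind in shift 1.

2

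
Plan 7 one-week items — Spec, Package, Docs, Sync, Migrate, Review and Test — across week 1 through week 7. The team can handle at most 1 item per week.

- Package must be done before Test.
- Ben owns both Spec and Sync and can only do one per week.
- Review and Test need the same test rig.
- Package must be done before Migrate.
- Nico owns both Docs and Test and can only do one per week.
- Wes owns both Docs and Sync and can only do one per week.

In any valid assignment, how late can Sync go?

week 7

Sync at week 7 is achievable: Sync -> week 7, Package -> week 1, Docs -> week 5, Test -> week 3, Migrate -> week 2, Spec -> week 4, Review -> week 6.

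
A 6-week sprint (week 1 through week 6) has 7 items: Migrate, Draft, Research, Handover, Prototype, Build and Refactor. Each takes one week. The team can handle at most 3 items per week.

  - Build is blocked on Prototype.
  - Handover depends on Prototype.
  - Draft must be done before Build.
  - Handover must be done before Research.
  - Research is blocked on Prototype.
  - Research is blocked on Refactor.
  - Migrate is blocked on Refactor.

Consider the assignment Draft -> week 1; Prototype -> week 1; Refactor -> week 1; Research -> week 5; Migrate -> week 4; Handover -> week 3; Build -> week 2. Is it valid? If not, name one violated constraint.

Valid

The team can handle at most 3 items per week — holds.
Handover depends on Prototype — holds.
Research is blocked on Refactor — holds.
Handover must be done before Research — holds.
Research is blocked on Prototype — holds.
Draft must be done before Build — holds.
Migrate is blocked on Refactor — holds.
Build is blocked on Prototype — holds.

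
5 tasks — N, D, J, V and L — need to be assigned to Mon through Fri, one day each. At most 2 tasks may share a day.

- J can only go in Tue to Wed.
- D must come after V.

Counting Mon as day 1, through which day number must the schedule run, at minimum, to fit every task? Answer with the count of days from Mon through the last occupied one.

3

The precedence chain requires at least 2 distinct days.
With at most 2 per day and 5 tasks, at least 3 days are needed.
3 works (last occupied day: Wed): for example J -> Tue; N -> Mon; V -> Mon; D -> Tue; L -> Wed.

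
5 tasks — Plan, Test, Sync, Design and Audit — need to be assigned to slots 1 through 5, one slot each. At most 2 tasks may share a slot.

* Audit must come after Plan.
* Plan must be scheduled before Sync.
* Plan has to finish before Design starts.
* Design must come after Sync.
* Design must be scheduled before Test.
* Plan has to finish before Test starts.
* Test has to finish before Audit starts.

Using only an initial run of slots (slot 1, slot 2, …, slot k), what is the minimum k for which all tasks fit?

The precedence chain requires at least 5 distinct slots.
With at most 2 per slot and 5 tasks, at least 3 slots are needed.
5 works (last occupied slot: 5): for example Plan -> 1, Design -> 3, Test -> 4, Audit -> 5, Sync -> 2.

5 slots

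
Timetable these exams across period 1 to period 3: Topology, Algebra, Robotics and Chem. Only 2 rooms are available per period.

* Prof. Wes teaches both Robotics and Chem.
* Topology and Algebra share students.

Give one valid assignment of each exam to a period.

Topology -> period 1, Robotics -> period 1, Algebra -> period 2, Chem -> period 2

Checking: Topology(period 1) != Algebra(period 2); Robotics(period 1) != Chem(period 2); max 2 per period (cap 2).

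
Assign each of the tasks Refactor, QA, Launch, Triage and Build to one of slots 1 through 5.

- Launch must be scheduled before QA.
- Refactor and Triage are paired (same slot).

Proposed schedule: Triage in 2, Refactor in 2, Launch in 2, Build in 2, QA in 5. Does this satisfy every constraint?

Yes, all constraints hold

Refactor and Triage are paired (same slot) — holds.
Launch must be scheduled before QA — holds.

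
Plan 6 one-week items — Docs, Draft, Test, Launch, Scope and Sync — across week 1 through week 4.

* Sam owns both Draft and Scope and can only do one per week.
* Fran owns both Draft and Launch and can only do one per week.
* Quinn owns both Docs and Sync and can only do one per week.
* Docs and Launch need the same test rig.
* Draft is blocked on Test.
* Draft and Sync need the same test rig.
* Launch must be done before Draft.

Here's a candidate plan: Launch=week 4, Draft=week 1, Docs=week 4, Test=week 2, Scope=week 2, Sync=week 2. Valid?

No. Launch must be done before Draft is not satisfied.

Draft is blocked on Test — violated.
Fran owns both Draft and Launch and can only do one per week — holds.
Launch must be done before Draft — violated.
Quinn owns both Docs and Sync and can only do one per week — holds.
Draft and Sync need the same test rig — holds.
Sam owns both Draft and Scope and can only do one per week — holds.
Docs and Launch need the same test rig — violated.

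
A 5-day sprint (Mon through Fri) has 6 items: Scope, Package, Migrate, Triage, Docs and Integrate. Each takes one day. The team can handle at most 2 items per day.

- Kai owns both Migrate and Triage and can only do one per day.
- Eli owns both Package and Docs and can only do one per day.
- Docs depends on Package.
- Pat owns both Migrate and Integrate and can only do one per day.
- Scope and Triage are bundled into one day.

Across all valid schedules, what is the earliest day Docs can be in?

Precedence pushes Docs to at least Tue.
Docs at Tue is achievable: Scope -> Wed, Package -> Mon, Integrate -> Tue, Migrate -> Mon, Triage -> Wed, Docs -> Tue.

Tue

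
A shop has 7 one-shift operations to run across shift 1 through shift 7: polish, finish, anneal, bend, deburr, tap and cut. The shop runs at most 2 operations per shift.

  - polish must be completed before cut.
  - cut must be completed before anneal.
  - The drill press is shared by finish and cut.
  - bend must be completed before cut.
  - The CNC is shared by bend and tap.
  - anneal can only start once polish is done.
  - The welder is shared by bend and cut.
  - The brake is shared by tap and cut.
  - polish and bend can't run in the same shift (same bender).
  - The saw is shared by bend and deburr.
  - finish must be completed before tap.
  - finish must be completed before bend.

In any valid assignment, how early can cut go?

shift 3

Precedence pushes cut to at least shift 3; downstream work caps cut at shift 6.
cut at shift 3 is achievable: polish=shift 1; anneal=shift 4; finish=shift 1; cut=shift 3; tap=shift 4; bend=shift 2; deburr=shift 3.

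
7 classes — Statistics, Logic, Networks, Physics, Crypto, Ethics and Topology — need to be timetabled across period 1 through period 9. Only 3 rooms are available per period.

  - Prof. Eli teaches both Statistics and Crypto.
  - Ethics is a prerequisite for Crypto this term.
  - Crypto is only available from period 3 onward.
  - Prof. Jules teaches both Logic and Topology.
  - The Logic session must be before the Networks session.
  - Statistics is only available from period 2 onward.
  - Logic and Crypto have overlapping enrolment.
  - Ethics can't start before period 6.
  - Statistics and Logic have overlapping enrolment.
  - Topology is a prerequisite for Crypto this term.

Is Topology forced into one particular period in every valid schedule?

Topology can be period 1 (e.g. Networks=period 4; Physics=period 1; Crypto=period 7; Ethics=period 6; Statistics=period 2; Logic=period 3; Topology=period 1) or period 2 (e.g. Ethics in period 6, Statistics in period 2, Topology in period 2, Networks in period 2, Crypto in period 7, Physics in period 1, Logic in period 1).

No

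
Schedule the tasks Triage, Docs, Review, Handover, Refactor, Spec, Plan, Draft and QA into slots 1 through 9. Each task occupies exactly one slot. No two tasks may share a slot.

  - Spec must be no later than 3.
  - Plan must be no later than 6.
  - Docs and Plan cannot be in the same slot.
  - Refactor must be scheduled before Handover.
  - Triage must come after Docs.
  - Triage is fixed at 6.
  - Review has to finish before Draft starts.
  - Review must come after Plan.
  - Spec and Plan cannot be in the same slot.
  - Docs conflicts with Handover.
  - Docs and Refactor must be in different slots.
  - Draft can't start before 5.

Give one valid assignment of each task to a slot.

Refactor=7; Docs=4; Triage=6; Draft=5; Review=3; QA=9; Plan=2; Handover=8; Spec=1

Checking: Plan(2) before Review(3); Refactor(7) before Handover(8); Review(3) before Draft(5); Docs(4) before Triage(6); Docs(4) != Refactor(7); Spec(1) != Plan(2); Docs(4) != Plan(2); Docs(4) != Handover(8); Spec=1 in [1,3]; Triage=6 in [6,6]; Plan=2 in [1,6]; Draft=5 in [5,9]; max 1 per slot (cap 1).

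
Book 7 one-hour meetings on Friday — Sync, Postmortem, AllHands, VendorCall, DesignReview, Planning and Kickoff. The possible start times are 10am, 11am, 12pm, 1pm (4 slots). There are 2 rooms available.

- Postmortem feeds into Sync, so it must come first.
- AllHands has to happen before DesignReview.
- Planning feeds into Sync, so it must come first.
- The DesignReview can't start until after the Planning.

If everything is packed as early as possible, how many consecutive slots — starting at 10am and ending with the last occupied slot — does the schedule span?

The precedence chain requires at least 2 distinct slots.
With at most 2 per slot and 7 meetings, at least 4 slots are needed.
4 works (last occupied slot: 1pm): for example Postmortem in 10am; Planning in 10am; Sync in 11am; Kickoff in 1pm; AllHands in 11am; DesignReview in 12pm; VendorCall in 12pm.

4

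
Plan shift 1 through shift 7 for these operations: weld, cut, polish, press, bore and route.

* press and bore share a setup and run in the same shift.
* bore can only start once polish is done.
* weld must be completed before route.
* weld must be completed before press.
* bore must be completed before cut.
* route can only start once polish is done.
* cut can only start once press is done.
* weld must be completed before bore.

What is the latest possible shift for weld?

shift 5

Downstream work caps weld at shift 5.
weld at shift 5 is achievable: press=shift 6, route=shift 6, polish=shift 1, weld=shift 5, cut=shift 7, bore=shift 6.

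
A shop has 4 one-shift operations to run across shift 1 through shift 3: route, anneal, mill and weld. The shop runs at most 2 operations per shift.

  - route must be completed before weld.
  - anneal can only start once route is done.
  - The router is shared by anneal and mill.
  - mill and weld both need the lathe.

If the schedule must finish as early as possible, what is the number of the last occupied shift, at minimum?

The precedence chain requires at least 2 distinct shifts.
With at most 2 per shift and 4 operations, at least 2 shifts are needed.
2 works (last occupied shift: shift 2): for example weld -> shift 2, anneal -> shift 2, route -> shift 1, mill -> shift 1.

2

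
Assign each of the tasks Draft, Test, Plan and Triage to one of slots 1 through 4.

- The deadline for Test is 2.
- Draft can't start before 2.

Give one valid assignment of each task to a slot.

Plan in 1, Triage in 1, Draft in 2, Test in 1

Checking: Draft=2 in [2,4]; Test=1 in [1,2].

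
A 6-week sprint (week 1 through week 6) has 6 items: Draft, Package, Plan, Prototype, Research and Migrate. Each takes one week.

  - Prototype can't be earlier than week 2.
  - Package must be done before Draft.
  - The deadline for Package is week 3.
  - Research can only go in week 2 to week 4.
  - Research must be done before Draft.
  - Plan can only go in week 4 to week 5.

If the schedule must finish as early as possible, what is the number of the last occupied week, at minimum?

4

The precedence chain requires at least 2 distinct weeks.
Plan can't be placed before week 4, so the schedule must run through at least week 4.
4 works (last occupied week: week 4): for example Package -> week 1; Plan -> week 4; Prototype -> week 2; Migrate -> week 1; Research -> week 2; Draft -> week 3.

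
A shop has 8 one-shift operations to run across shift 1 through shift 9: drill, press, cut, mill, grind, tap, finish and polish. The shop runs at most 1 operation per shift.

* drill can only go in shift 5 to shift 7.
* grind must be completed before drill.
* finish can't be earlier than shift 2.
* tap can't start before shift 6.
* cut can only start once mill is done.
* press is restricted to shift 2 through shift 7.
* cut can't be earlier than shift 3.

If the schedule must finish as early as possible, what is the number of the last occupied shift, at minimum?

The precedence chain requires at least 2 distinct shifts.
With at most 1 per shift and 8 operations, at least 8 shifts are needed.
tap can't be placed before shift 6, so the schedule must run through at least shift 6.
8 works (last occupied shift: shift 8): for example press in shift 2; grind in shift 4; polish in shift 8; finish in shift 7; mill in shift 1; tap in shift 6; drill in shift 5; cut in shift 3.

8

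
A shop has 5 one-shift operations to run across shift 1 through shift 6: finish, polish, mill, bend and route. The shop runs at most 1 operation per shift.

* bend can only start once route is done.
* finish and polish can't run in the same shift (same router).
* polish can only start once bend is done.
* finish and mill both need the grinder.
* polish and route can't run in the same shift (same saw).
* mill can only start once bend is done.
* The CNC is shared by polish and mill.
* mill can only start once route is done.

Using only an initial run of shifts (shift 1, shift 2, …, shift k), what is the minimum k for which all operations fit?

The precedence chain requires at least 3 distinct shifts.
With at most 1 per shift and 5 operations, at least 5 shifts are needed.
5 works (last occupied shift: shift 5): for example route -> shift 1; bend -> shift 2; finish -> shift 5; polish -> shift 4; mill -> shift 3.

5 shifts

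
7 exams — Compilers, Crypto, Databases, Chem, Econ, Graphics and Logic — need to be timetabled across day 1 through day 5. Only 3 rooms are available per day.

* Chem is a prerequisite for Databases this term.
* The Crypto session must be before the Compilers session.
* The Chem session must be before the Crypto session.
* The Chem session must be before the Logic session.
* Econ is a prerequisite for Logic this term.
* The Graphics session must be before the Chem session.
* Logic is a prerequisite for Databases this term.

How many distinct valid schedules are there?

Splitting on Compilers: it can be day 4 (7), day 5 (20). Listing each branch's schedules as (Crypto, Databases, Chem, Econ, Graphics, Logic) by day number:
Compilers=day 4: (3,4,2,1,1,3) (3,4,2,2,1,3) (3,5,2,1,1,3) (3,5,2,1,1,4) (3,5,2,2,1,3) (3,5,2,2,1,4) (3,5,2,3,1,4) — 7.
Compilers=day 5: (3,4,2,1,1,3) (3,4,2,2,1,3) (3,5,2,1,1,3) (3,5,2,1,1,4) (3,5,2,2,1,3) (3,5,2,2,1,4) (3,5,2,3,1,4) (4,4,2,1,1,3) (4,4,2,2,1,3) (4,5,2,1,1,3) (4,5,2,1,1,4) (4,5,2,2,1,3) (4,5,2,2,1,4) (4,5,2,3,1,4) (4,5,3,1,1,4) (4,5,3,1,2,4) (4,5,3,2,1,4) (4,5,3,2,2,4) (4,5,3,3,1,4) (4,5,3,3,2,4) — 20.
Summing: 7 + 20 = 27.

27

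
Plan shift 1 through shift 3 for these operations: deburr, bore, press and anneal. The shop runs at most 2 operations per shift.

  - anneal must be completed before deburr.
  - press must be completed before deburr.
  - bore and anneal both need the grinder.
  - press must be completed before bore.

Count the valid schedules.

Splitting on deburr: it can be shift 2 (2), shift 3 (5). Listing each branch's schedules as (bore, press, anneal) by shift number:
deburr=shift 2: (2,1,1) (3,1,1) — 2.
deburr=shift 3: (2,1,1) (3,1,1) (3,1,2) (3,2,1) (3,2,2) — 5.
Summing: 2 + 5 = 7.

7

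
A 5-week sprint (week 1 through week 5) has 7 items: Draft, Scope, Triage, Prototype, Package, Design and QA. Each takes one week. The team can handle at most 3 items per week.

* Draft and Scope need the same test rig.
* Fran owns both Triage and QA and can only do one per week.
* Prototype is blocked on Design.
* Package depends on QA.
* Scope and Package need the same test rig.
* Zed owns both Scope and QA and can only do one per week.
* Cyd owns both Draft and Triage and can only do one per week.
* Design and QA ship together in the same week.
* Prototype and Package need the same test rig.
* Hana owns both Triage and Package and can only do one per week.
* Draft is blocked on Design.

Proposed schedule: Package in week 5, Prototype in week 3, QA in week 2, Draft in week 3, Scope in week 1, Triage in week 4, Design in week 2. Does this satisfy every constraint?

Fran owns both Triage and QA and can only do one per week — holds.
Package depends on QA — holds.
Hana owns both Triage and Package and can only do one per week — holds.
Prototype and Package need the same test rig — holds.
Draft is blocked on Design — holds.
Scope and Package need the same test rig — holds.
The team can handle at most 3 items per week — holds.
Cyd owns both Draft and Triage and can only do one per week — holds.
Prototype is blocked on Design — holds.
Zed owns both Scope and QA and can only do one per week — holds.
Draft and Scope need the same test rig — holds.
Design and QA ship together in the same week — holds.

Yes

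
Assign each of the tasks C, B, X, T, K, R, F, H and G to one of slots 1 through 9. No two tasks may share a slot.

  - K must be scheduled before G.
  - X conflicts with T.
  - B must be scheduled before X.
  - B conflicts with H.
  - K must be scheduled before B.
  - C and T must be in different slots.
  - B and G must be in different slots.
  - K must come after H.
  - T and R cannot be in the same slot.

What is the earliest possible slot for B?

Precedence pushes B to at least 3; downstream work caps B at 8.
B at 3 is achievable: R -> 8; H -> 1; B -> 3; F -> 9; C -> 6; K -> 2; X -> 4; T -> 7; G -> 5.

3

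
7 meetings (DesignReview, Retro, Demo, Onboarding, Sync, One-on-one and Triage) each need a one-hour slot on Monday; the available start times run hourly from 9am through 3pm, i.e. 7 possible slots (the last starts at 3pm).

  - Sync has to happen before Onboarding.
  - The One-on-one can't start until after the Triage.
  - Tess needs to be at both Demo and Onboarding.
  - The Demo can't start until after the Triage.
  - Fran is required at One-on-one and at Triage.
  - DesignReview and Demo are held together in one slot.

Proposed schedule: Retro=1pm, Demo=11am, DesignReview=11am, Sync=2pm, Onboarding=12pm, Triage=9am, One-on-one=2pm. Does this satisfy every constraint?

The One-on-one can't start until after the Triage — holds.
Sync has to happen before Onboarding — violated.
DesignReview and Demo are held together in one slot — holds.
The Demo can't start until after the Triage — holds.
Tess needs to be at both Demo and Onboarding — holds.
Fran is required at One-on-one and at Triage — holds.

No — it violates: Sync has to happen before Onboarding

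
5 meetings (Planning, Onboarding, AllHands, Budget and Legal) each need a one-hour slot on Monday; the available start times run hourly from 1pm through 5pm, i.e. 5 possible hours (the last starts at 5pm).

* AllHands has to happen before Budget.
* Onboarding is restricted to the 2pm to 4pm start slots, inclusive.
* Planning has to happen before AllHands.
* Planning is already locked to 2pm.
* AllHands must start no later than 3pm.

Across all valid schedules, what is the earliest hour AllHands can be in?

Precedence pushes AllHands to at least 3pm; AllHands's own window allows nothing later than 3pm.
AllHands at 3pm is achievable: Onboarding -> 2pm, Budget -> 4pm, Legal -> 1pm, AllHands -> 3pm, Planning -> 2pm.

3pm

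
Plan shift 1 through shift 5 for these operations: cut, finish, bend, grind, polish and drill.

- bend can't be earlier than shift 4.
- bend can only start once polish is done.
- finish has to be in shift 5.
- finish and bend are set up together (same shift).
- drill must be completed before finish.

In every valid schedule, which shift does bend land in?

shift 5

Bend is available from shift 4; bend must be in the same shift as finish, which can't be before shift 5, so bend is at least shift 5.
So bend is pinned to shift 5.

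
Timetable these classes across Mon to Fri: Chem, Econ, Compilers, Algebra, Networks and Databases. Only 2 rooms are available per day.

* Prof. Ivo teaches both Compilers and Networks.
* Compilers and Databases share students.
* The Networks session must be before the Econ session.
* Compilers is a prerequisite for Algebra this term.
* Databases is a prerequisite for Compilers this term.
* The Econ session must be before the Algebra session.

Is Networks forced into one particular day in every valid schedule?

Networks can be Mon (e.g. Compilers=Tue, Algebra=Wed, Networks=Mon, Econ=Tue, Chem=Wed, Databases=Mon) or Tue (e.g. Compilers in Wed, Networks in Tue, Databases in Mon, Chem in Mon, Econ in Wed, Algebra in Thu).

No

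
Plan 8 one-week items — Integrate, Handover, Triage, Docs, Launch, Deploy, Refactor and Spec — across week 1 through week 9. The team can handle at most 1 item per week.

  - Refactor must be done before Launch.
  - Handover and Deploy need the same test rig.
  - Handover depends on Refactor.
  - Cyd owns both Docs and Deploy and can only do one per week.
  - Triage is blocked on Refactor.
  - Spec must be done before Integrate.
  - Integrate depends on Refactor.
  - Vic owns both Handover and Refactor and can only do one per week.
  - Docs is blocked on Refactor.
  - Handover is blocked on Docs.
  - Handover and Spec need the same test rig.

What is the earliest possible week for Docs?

week 2

Precedence pushes Docs to at least week 2; downstream work caps Docs at week 8.
Docs at week 2 is achievable: Refactor in week 1; Deploy in week 8; Handover in week 5; Integrate in week 4; Triage in week 6; Launch in week 7; Spec in week 3; Docs in week 2.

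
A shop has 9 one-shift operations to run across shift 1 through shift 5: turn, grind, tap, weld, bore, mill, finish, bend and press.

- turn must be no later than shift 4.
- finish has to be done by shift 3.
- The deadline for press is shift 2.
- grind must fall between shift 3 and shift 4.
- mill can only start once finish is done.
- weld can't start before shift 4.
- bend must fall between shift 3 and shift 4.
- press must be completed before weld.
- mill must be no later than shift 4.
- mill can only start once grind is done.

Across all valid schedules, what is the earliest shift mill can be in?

Precedence pushes mill to at least shift 4; mill's own window allows nothing later than shift 4.
mill at shift 4 is achievable: turn in shift 1, mill in shift 4, press in shift 1, tap in shift 1, bend in shift 3, grind in shift 3, weld in shift 4, finish in shift 1, bore in shift 1.

shift 4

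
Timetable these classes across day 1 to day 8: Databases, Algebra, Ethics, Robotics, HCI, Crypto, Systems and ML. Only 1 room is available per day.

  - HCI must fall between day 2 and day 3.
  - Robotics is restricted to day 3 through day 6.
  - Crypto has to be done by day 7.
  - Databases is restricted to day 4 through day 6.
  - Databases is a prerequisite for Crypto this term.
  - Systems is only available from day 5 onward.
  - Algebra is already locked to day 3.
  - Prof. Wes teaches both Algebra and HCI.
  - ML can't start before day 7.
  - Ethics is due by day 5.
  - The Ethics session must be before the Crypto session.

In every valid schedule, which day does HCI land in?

HCI's window is day 2–day 3.
Algebra is fixed at day 3, and HCI can't share a day with Algebra.
So HCI must be day 2.

day 2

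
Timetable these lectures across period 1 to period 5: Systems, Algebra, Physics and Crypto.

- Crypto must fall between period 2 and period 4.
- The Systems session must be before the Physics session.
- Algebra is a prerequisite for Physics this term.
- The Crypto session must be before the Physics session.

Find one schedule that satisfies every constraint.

Algebra -> period 1; Crypto -> period 2; Systems -> period 1; Physics -> period 3

Checking: Algebra(period 1) before Physics(period 3); Systems(period 1) before Physics(period 3); Crypto(period 2) before Physics(period 3); Crypto=period 2 in [period 2,period 4].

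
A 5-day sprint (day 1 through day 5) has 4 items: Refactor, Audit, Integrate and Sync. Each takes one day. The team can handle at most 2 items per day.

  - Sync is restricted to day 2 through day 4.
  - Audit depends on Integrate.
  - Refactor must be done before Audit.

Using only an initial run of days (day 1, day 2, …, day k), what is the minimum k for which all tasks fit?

The precedence chain requires at least 2 distinct days.
With at most 2 per day and 4 tasks, at least 2 days are needed.
2 works (last occupied day: day 2): for example Integrate -> day 1; Sync -> day 2; Audit -> day 2; Refactor -> day 1.

2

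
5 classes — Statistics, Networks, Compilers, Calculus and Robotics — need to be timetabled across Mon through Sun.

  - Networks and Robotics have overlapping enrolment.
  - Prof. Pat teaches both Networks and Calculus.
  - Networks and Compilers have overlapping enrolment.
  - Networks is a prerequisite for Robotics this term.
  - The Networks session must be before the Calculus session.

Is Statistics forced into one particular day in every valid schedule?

Statistics can be Mon (e.g. Compilers in Tue, Statistics in Mon, Calculus in Tue, Networks in Mon, Robotics in Tue) or Tue (e.g. Calculus in Tue; Compilers in Tue; Robotics in Tue; Networks in Mon; Statistics in Tue).

No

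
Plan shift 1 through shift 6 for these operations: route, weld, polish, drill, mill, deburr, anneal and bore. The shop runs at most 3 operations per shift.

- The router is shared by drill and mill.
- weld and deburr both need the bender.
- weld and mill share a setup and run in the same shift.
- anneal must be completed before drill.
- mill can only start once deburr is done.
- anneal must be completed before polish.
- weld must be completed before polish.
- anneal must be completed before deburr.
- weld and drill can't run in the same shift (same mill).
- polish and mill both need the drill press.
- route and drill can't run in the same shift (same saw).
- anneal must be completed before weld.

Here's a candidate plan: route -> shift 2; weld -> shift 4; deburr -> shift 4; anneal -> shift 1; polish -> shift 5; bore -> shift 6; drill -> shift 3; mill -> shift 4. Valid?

weld and deburr both need the bender — violated.
route and drill can't run in the same shift (same saw) — holds.
The router is shared by drill and mill — holds.
weld must be completed before polish — holds.
The shop runs at most 3 operations per shift — holds.
polish and mill both need the drill press — holds.
anneal must be completed before drill — holds.
weld and mill share a setup and run in the same shift — holds.
anneal must be completed before deburr — holds.
anneal must be completed before polish — holds.
mill can only start once deburr is done — violated.
anneal must be completed before weld — holds.
weld and drill can't run in the same shift (same mill) — holds.

No — it violates: weld and deburr both need the bender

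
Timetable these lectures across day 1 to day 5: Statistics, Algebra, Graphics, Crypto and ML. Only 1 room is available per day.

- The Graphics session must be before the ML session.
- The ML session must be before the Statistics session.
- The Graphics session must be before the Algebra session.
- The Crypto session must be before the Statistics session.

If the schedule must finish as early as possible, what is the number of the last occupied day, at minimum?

day 5

The precedence chain requires at least 3 distinct days.
With at most 1 per day and 5 lectures, at least 5 days are needed.
5 works (last occupied day: day 5): for example Statistics in day 4, Algebra in day 5, ML in day 2, Graphics in day 1, Crypto in day 3.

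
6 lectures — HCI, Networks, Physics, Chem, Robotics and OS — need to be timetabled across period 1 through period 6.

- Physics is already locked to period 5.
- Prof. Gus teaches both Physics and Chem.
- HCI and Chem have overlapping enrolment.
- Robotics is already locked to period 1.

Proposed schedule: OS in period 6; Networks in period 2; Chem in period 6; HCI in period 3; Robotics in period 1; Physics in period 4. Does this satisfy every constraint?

HCI and Chem have overlapping enrolment — holds.
Prof. Gus teaches both Physics and Chem — holds.
Physics is already locked to period 5 — violated.
Robotics is already locked to period 1 — holds.

No — it violates: Physics is already locked to period 5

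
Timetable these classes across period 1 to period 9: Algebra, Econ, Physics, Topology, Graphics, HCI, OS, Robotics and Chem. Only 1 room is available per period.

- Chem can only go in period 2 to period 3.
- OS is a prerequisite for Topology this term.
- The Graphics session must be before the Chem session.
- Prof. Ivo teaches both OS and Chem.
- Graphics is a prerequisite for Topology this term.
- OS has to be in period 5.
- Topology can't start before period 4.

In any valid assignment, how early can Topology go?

Topology is available from period 4; precedence pushes Topology to at least period 6.
Topology at period 6 is achievable: Robotics in period 9, Topology in period 6, HCI in period 8, OS in period 5, Graphics in period 1, Econ in period 4, Chem in period 2, Algebra in period 3, Physics in period 7.

period 6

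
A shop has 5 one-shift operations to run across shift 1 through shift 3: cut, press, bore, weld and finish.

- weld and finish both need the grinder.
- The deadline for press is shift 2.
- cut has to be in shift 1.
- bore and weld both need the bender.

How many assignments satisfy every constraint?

24

Splitting on press: it can be shift 1 (12), shift 2 (12). Listing each branch's schedules as (cut, bore, weld, finish) by shift number:
press=shift 1: (1,1,2,1) (1,1,2,3) (1,1,3,1) (1,1,3,2) (1,2,1,2) (1,2,1,3) (1,2,3,1) (1,2,3,2) (1,3,1,2) (1,3,1,3) (1,3,2,1) (1,3,2,3) — 12.
press=shift 2: (1,1,2,1) (1,1,2,3) (1,1,3,1) (1,1,3,2) (1,2,1,2) (1,2,1,3) (1,2,3,1) (1,2,3,2) (1,3,1,2) (1,3,1,3) (1,3,2,1) (1,3,2,3) — 12.
Summing: 12 + 12 = 24.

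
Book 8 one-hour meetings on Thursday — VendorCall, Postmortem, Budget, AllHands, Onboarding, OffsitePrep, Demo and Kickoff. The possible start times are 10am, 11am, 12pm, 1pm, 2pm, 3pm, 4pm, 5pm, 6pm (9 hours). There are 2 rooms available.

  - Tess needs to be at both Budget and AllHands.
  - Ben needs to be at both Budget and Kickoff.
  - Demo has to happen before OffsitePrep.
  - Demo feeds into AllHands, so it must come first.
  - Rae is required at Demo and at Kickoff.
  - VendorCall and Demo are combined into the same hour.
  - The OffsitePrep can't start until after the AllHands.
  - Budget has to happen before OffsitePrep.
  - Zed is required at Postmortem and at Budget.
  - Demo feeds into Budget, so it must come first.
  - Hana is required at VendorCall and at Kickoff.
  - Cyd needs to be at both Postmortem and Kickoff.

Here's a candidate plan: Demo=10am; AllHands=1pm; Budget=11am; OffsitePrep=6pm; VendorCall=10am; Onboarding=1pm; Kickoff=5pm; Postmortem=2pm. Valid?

Zed is required at Postmortem and at Budget — holds.
Demo has to happen before OffsitePrep — holds.
Rae is required at Demo and at Kickoff — holds.
The OffsitePrep can't start until after the AllHands — holds.
Demo feeds into Budget, so it must come first — holds.
Ben needs to be at both Budget and Kickoff — holds.
Demo feeds into AllHands, so it must come first — holds.
VendorCall and Demo are combined into the same hour — holds.
There are 2 rooms available — holds.
Budget has to happen before OffsitePrep — holds.
Cyd needs to be at both Postmortem and Kickoff — holds.
Tess needs to be at both Budget and AllHands — holds.
Hana is required at VendorCall and at Kickoff — holds.

Yes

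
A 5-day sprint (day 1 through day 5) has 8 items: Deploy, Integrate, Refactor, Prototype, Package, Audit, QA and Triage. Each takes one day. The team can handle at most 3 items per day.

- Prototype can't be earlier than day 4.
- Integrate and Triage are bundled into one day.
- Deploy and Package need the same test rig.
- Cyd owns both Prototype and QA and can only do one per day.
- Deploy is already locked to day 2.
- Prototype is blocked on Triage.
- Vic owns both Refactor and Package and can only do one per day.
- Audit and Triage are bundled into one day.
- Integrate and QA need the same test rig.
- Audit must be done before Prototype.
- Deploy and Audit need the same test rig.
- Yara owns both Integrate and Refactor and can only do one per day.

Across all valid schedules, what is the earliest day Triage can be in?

day 1

Downstream work caps Triage at day 4.
Triage at day 1 is achievable: Triage=day 1; Prototype=day 4; Package=day 3; Refactor=day 2; QA=day 2; Audit=day 1; Deploy=day 2; Integrate=day 1.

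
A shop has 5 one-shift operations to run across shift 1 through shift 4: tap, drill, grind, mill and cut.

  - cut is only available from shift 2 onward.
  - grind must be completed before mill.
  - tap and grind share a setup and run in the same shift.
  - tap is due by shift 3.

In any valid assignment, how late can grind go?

shift 3

Downstream work caps grind at shift 3.
grind at shift 3 is achievable: mill=shift 4, tap=shift 3, grind=shift 3, cut=shift 2, drill=shift 1.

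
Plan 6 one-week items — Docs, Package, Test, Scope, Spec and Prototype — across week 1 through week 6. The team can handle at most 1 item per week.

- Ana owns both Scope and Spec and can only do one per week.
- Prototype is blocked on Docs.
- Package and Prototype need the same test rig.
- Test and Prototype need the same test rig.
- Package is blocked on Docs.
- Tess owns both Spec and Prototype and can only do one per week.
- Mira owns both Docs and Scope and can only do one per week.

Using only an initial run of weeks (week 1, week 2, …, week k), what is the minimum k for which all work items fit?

The precedence chain requires at least 2 distinct weeks.
With at most 1 per week and 6 work items, at least 6 weeks are needed.
6 works (last occupied week: week 6): for example Package=week 2; Scope=week 5; Test=week 4; Docs=week 1; Spec=week 6; Prototype=week 3.

6 weeks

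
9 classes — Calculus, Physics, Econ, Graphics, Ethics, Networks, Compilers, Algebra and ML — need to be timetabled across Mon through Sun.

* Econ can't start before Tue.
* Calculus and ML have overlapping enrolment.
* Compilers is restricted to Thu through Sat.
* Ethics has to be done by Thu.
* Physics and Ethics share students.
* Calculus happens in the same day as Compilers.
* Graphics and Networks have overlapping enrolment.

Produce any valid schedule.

Physics=Tue; Networks=Tue; Econ=Tue; Graphics=Mon; Compilers=Thu; Algebra=Mon; Ethics=Mon; ML=Mon; Calculus=Thu

Checking: Calculus(Thu) != ML(Mon); Graphics(Mon) != Networks(Tue); Physics(Tue) != Ethics(Mon); Calculus = Compilers = Thu; Ethics=Mon in [Mon,Thu]; Compilers=Thu in [Thu,Sat]; Econ=Tue in [Tue,Sun].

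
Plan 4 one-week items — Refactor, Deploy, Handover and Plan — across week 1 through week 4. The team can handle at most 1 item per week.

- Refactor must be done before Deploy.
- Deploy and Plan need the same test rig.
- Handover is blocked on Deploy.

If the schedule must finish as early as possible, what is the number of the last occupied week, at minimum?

The precedence chain requires at least 3 distinct weeks.
With at most 1 per week and 4 tasks, at least 4 weeks are needed.
4 works (last occupied week: week 4): for example Plan=week 4; Deploy=week 2; Handover=week 3; Refactor=week 1.

week 4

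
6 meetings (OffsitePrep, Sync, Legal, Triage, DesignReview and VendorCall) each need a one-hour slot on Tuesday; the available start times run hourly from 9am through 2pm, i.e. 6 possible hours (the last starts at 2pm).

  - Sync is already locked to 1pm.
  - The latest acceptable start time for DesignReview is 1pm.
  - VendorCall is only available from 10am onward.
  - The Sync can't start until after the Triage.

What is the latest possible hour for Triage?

Downstream work caps Triage at 12pm.
Triage at 12pm is achievable: Sync in 1pm; Triage in 12pm; DesignReview in 9am; VendorCall in 10am; OffsitePrep in 9am; Legal in 9am.

12pm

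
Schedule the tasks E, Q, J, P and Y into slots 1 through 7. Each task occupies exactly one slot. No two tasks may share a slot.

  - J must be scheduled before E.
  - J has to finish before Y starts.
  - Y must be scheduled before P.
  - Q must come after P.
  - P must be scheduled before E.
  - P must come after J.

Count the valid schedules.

42

Splitting on E: it can be 4 (3), 5 (9), 6 (15), 7 (15). Listing each branch's schedules as (Q, J, P, Y):
E=4: (5,1,3,2) (6,1,3,2) (7,1,3,2) — 3.
E=5: (4,1,3,2) (6,1,3,2) (6,1,4,2) (6,1,4,3) (6,2,4,3) (7,1,3,2) (7,1,4,2) (7,1,4,3) (7,2,4,3) — 9.
E=6: (4,1,3,2) (5,1,3,2) (5,1,4,2) (5,1,4,3) (5,2,4,3) (7,1,3,2) (7,1,4,2) (7,1,4,3) (7,1,5,2) (7,1,5,3) (7,1,5,4) (7,2,4,3) (7,2,5,3) (7,2,5,4) (7,3,5,4) — 15.
E=7: (4,1,3,2) (5,1,3,2) (5,1,4,2) (5,1,4,3) (5,2,4,3) (6,1,3,2) (6,1,4,2) (6,1,4,3) (6,1,5,2) (6,1,5,3) (6,1,5,4) (6,2,4,3) (6,2,5,3) (6,2,5,4) (6,3,5,4) — 15.
Summing: 3 + 9 + 15 + 15 = 42.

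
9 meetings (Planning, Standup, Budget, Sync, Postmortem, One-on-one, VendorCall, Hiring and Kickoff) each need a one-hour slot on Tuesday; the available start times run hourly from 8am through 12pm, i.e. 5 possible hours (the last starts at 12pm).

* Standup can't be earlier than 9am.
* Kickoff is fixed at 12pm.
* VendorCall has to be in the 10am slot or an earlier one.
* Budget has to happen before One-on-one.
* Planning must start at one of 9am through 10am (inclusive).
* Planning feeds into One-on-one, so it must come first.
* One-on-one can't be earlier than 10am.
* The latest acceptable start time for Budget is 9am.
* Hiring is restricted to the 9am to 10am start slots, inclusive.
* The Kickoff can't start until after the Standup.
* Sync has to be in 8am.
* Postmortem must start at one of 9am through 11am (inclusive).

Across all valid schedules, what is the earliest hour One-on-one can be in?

10am

One-on-one is available from 10am.
One-on-one at 10am is achievable: VendorCall -> 8am, Hiring -> 9am, Sync -> 8am, One-on-one -> 10am, Kickoff -> 12pm, Standup -> 9am, Planning -> 9am, Postmortem -> 9am, Budget -> 8am.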